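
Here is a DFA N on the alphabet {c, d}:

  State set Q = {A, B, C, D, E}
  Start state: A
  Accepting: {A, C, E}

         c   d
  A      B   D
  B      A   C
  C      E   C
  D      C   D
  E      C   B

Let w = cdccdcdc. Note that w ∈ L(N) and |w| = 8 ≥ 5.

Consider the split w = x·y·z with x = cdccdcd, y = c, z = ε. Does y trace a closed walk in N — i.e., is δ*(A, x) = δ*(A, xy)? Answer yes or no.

State sequence: A -c-> B -d-> C -c-> E -c-> C -d-> C -c-> E -d-> B -c-> A

After x (step 7): B. After xy (step 8): A.
They differ (B ≠ A), so y is not a cycle from the state after x; this split is not the one the pumping-lemma construction produces, and pumping y need not keep the string in L(N).

no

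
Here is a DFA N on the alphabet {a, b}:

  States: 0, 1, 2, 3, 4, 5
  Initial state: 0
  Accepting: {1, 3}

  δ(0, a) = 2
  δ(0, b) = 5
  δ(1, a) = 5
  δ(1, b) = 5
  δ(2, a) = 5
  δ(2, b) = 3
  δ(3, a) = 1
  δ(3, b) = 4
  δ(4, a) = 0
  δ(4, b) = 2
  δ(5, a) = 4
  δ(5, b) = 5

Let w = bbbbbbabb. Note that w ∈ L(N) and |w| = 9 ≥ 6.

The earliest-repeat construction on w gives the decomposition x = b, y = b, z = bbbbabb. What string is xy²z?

xy^2z = b·b·b·bbbbabb = bbbbbbbabb.
Reading y = b takes N from 5 back to 5, so after x·y·y the machine is still in 5, and z then leads to the accepting state 3. Hence bbbbbbbabb ∈ L(N).

bbbbbbbabb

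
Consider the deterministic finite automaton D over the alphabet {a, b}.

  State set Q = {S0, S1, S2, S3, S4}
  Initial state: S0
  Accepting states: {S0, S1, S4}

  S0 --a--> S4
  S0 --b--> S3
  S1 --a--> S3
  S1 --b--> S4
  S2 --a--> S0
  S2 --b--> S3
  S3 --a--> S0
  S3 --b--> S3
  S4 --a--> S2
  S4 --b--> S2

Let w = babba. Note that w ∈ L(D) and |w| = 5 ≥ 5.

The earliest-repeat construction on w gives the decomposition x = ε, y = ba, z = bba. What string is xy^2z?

xy^2z = ε·ba·ba·bba = bababba.
Reading y = ba takes D from S0 back to S0, so after x·y·y the machine is still in S0, and z then leads to the accepting state S0. Hence bababba ∈ L(D).

bababba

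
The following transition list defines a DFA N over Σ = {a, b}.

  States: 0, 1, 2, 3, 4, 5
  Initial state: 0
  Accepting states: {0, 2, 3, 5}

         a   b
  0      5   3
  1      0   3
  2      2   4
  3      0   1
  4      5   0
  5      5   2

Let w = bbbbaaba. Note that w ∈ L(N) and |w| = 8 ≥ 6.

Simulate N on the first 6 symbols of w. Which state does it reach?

Run of N on the first 6 characters of w = b b b b a a:
  step 0: 0  (start)
  step 1: 3  (read b: 0→3)
  step 2: 1  (read b: 3→1)
  step 3: 3  (read b: 1→3)
  step 4: 1  (read b: 3→1)
  step 5: 0  (read a: 1→0)
  step 6: 5  (read a: 0→5)

After reading 6 characters, N is in state 5.

5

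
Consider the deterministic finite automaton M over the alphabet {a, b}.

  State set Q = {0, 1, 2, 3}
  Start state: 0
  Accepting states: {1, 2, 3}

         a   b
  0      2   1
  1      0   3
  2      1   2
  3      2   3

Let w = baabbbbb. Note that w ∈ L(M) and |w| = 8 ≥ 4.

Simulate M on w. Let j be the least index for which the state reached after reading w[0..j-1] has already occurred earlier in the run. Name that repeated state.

Run of M on w = b a a b b b b b:
  step 0: 0  (start)
  step 1: 1  (read b: 0→1)
  step 2: 0  (read a: 1→0)   ← first repeat (0 seen earlier)
  step 3: 2  (read a: 0→2)
  step 4: 2  (read b: 2→2)
  step 5: 2  (read b: 2→2)
  step 6: 2  (read b: 2→2)
  step 7: 2  (read b: 2→2)
  step 8: 2  (read b: 2→2)

The earliest repeat is at step j = 2: M is in 0, which it already visited at step i = 0.
The DFA has 4 states, so the proof of the pumping lemma guarantees a repeated state among the first 4+1 visited; the segment between the two visits is the pumpable y.

0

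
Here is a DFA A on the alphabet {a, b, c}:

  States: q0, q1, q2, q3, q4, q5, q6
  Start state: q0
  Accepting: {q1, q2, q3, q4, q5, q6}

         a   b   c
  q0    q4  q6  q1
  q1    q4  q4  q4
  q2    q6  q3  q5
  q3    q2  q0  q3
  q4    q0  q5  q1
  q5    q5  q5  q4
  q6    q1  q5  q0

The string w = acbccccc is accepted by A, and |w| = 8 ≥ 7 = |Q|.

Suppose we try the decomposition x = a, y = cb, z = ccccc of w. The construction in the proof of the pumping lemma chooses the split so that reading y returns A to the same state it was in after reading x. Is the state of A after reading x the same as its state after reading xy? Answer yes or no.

yes

Run of A on the first 3 characters of w = a c b:
  step 0: q0  (start)
  step 1: q4  (read a: q0→q4)
  step 2: q1  (read c: q4→q1)
  step 3: q4  (read b: q1→q4)

After x (step 1): q4. After xy (step 3): q4.
They match, so y = cb drives A around a cycle from q4 back to itself; pumping y any number of times keeps A in q4 before reading z, and xyⁱz ∈ L(A) for every i ≥ 0.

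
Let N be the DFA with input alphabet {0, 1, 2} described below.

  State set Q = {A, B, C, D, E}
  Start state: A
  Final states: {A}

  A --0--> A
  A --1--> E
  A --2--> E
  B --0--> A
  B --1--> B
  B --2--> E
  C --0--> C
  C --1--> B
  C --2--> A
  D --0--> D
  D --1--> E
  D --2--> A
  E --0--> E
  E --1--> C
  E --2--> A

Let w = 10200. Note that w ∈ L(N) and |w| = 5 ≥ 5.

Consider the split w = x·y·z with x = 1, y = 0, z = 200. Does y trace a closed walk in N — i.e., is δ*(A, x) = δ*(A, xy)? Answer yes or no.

State sequence: A -1-> E -0-> E

After x (step 1): E. After xy (step 2): E.
They match, so y = 0 drives N around a cycle from E back to itself; pumping y any number of times keeps N in E before reading z, and xyⁱz ∈ L(N) for every i ≥ 0.

yes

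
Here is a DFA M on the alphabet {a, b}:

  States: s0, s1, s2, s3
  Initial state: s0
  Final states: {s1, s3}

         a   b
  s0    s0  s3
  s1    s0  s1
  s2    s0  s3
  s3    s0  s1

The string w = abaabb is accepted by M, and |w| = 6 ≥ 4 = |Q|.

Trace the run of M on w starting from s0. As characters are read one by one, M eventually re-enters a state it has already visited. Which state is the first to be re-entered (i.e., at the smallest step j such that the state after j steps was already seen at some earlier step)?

s0

State sequence: s0 -a-> s0 -b-> s3 -a-> s0 -a-> s0 -b-> s3 -b-> s1
First repeat at step 1: s0 was already visited.

The earliest repeat is at step j = 1: M is in s0, which it already visited at step i = 0.
With |Q| = 4, pigeonhole forces a state repeat no later than step 4; the substring read between the first and second visits to that state can be pumped.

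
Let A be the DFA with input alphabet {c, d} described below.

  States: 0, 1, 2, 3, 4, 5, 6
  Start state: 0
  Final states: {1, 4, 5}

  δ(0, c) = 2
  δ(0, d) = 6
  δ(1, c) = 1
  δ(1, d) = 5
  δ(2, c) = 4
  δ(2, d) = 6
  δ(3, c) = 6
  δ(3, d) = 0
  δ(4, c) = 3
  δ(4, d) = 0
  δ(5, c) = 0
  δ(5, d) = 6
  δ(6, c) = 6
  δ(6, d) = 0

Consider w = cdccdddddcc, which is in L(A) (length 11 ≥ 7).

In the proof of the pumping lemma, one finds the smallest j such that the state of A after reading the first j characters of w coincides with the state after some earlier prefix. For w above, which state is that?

6

Run of A on w = c d c c d d d d d c c:
  step 0: 0  (start)
  step 1: 2  (read c: 0→2)
  step 2: 6  (read d: 2→6)
  step 3: 6  (read c: 6→6)   ← first repeat (6 seen earlier)
  step 4: 6  (read c: 6→6)
  step 5: 0  (read d: 6→0)
  step 6: 6  (read d: 0→6)
  step 7: 0  (read d: 6→0)
  step 8: 6  (read d: 0→6)
  step 9: 0  (read d: 6→0)
  step 10: 2  (read c: 0→2)
  step 11: 4  (read c: 2→4)

The earliest repeat is at step j = 3: A is in 6, which it already visited at step i = 2.
The DFA has 7 states, so the proof of the pumping lemma guarantees a repeated state among the first 7+1 visited; the segment between the two visits is the pumpable y.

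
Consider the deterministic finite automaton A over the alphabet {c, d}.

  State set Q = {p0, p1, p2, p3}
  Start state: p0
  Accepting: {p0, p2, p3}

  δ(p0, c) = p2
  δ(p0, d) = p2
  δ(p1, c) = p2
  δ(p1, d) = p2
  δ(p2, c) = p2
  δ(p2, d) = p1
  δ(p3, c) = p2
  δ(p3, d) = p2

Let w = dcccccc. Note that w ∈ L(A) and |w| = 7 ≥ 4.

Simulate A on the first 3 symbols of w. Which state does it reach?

Run of A on the first 3 characters of w = d c c:
  step 0: p0  (start)
  step 1: p2  (read d: p0→p2)
  step 2: p2  (read c: p2→p2)
  step 3: p2  (read c: p2→p2)

After reading 3 characters, A is in state p2.
(This kind of state-tracing is the core of the pumping-lemma construction: with 4 states, pigeonhole forces a repeat within the first 4 steps.)

p2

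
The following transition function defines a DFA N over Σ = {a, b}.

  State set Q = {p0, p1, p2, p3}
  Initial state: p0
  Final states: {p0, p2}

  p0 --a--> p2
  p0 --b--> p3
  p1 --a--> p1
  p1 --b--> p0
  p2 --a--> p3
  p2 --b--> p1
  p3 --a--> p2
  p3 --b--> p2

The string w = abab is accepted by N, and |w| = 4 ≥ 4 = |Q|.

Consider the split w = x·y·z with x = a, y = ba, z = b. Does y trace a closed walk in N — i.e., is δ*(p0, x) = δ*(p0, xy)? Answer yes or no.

State sequence: p0 -a-> p2 -b-> p1 -a-> p1

After x (step 1): p2. After xy (step 3): p1.
They differ (p2 ≠ p1), so y is not a cycle from the state after x; this split is not the one the pumping-lemma construction produces, and pumping y need not keep the string in L(N).

no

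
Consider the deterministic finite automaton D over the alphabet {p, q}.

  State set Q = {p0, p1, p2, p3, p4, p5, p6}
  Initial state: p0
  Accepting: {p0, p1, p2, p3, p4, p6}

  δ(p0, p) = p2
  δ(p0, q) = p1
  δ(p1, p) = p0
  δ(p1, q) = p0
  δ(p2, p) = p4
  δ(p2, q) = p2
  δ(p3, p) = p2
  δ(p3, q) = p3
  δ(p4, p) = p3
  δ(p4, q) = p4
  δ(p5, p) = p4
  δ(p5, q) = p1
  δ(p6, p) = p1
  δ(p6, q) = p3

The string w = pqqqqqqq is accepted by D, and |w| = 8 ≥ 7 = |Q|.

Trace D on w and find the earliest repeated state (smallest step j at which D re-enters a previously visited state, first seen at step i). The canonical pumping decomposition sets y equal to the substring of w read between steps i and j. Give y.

State sequence: p0 -p-> p2 -q-> p2 -q-> p2 -q-> p2 -q-> p2 -q-> p2 -q-> p2 -q-> p2
First repeat at step 2: p2 was already visited.

So i = 1, j = 2, giving x = w[0:1] = p, y = w[1:2] = q, z = w[2:8] = qqqqqq.
Check: |xy| = 2 ≤ 7 and |y| = 1 ≥ 1. Reading y takes D from p2 back to p2, so every xyⁱz is accepted.
Since D has 7 states, any run of length ≥ 7 visits 7+1 states, so by pigeonhole some state repeats within the first 7 steps — that repeat gives the pumpable loop.

q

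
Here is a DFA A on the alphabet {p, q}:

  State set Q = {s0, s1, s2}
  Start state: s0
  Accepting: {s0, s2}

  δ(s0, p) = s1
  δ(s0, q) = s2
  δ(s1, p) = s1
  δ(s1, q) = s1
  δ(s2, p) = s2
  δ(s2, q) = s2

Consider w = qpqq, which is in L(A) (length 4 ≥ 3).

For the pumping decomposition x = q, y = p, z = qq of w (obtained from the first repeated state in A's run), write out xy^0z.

xy⁰z = xz = q·qq = qqq.
Reading y = p takes A from s2 back to s2, so after x the machine is still in s2, and z then leads to the accepting state s2. Hence qqq ∈ L(A).

qqq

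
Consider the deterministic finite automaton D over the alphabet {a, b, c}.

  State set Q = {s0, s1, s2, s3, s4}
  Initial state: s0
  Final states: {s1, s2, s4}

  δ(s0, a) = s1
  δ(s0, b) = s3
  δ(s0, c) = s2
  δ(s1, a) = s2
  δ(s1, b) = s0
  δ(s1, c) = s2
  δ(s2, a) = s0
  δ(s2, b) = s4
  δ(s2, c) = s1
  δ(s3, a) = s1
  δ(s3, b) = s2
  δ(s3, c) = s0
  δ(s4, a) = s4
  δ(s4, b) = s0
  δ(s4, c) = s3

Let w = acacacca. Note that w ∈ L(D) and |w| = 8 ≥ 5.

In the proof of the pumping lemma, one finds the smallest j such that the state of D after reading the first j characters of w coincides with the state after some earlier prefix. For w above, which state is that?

s0

State sequence: s0 -a-> s1 -c-> s2 -a-> s0 -c-> s2 -a-> s0 -c-> s2 -c-> s1 -a-> s2
First repeat at step 3: s0 was already visited.

The earliest repeat is at step j = 3: D is in s0, which it already visited at step i = 0.
The DFA has 5 states, so the proof of the pumping lemma guarantees a repeated state among the first 5+1 visited; the segment between the two visits is the pumpable y.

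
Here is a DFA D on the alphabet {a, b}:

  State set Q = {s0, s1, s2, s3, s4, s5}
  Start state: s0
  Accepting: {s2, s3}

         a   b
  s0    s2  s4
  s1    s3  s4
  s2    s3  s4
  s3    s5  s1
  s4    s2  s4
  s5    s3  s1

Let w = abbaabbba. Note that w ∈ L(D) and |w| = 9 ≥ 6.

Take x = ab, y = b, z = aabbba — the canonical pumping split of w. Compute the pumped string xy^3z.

abbbbaabbba

xy^3z = ab·b·b·b·aabbba = abbbbaabbba.
Reading y = b takes D from s4 back to s4, so after x·y·y·y the machine is still in s4, and z then leads to the accepting state s2. Hence abbbbaabbba ∈ L(D).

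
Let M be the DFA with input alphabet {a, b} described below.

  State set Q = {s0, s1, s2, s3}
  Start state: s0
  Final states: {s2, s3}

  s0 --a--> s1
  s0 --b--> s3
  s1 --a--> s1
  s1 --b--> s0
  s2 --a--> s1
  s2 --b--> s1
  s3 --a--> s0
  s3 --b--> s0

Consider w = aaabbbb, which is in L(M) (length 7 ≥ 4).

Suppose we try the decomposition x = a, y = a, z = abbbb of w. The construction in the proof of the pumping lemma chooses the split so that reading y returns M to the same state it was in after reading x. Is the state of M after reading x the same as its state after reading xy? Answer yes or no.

yes

State sequence: s0 -a-> s1 -a-> s1

After x (step 1): s1. After xy (step 2): s1.
They match, so y = a drives M around a cycle from s1 back to itself; pumping y any number of times keeps M in s1 before reading z, and xyⁱz ∈ L(M) for every i ≥ 0.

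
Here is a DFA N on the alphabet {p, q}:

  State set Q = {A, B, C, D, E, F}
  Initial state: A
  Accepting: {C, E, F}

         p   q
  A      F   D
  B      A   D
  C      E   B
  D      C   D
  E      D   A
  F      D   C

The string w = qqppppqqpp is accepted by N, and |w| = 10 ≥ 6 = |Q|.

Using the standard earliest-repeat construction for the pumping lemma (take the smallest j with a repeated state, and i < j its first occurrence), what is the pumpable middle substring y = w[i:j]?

q

Run of N on w = q q p p p p q q p p:
  step 0: A  (start)
  step 1: D  (read q: A→D)
  step 2: D  (read q: D→D)   ← first repeat (D seen earlier)
  step 3: C  (read p: D→C)
  step 4: E  (read p: C→E)
  step 5: D  (read p: E→D)
  step 6: C  (read p: D→C)
  step 7: B  (read q: C→B)
  step 8: D  (read q: B→D)
  step 9: C  (read p: D→C)
  step 10: E  (read p: C→E)

So i = 1, j = 2, giving x = w[0:1] = q, y = w[1:2] = q, z = w[2:10] = ppppqqpp.
Check: |xy| = 2 ≤ 6 and |y| = 1 ≥ 1. Reading y takes N from D back to D, so every xyⁱz is accepted.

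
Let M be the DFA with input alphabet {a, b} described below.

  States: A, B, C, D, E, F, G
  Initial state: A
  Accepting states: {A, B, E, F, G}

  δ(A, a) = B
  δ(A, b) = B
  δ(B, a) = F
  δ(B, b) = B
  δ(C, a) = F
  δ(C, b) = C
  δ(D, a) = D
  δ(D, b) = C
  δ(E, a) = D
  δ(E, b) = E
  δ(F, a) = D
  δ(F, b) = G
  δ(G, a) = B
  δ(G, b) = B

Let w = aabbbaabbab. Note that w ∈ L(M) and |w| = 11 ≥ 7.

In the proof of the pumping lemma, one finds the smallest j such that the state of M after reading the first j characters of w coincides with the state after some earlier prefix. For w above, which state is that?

Run of M on w = a a b b b a a b b a b:
  step 0: A  (start)
  step 1: B  (read a: A→B)
  step 2: F  (read a: B→F)
  step 3: G  (read b: F→G)
  step 4: B  (read b: G→B)   ← first repeat (B seen earlier)
  step 5: B  (read b: B→B)
  step 6: F  (read a: B→F)
  step 7: D  (read a: F→D)
  step 8: C  (read b: D→C)
  step 9: C  (read b: C→C)
  step 10: F  (read a: C→F)
  step 11: G  (read b: F→G)

The earliest repeat is at step j = 4: M is in B, which it already visited at step i = 1.
The DFA has 7 states, so the proof of the pumping lemma guarantees a repeated state among the first 7+1 visited; the segment between the two visits is the pumpable y.

B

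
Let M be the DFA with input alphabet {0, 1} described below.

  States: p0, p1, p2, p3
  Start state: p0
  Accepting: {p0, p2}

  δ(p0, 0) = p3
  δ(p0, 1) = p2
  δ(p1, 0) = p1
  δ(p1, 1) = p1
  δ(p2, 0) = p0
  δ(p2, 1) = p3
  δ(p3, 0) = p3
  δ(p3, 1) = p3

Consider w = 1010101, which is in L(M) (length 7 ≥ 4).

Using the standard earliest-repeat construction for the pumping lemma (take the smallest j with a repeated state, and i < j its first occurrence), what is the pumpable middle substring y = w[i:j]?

Run of M on w = 1 0 1 0 1 0 1:
  step 0: p0  (start)
  step 1: p2  (read 1: p0→p2)
  step 2: p0  (read 0: p2→p0)   ← first repeat (p0 seen earlier)
  step 3: p2  (read 1: p0→p2)
  step 4: p0  (read 0: p2→p0)
  step 5: p2  (read 1: p0→p2)
  step 6: p0  (read 0: p2→p0)
  step 7: p2  (read 1: p0→p2)

So i = 0, j = 2, giving x = w[0:0] = ε, y = w[0:2] = 10, z = w[2:7] = 10101.
Check: |xy| = 2 ≤ 4 and |y| = 2 ≥ 1. Reading y takes M from p0 back to p0, so every xyⁱz is accepted.

10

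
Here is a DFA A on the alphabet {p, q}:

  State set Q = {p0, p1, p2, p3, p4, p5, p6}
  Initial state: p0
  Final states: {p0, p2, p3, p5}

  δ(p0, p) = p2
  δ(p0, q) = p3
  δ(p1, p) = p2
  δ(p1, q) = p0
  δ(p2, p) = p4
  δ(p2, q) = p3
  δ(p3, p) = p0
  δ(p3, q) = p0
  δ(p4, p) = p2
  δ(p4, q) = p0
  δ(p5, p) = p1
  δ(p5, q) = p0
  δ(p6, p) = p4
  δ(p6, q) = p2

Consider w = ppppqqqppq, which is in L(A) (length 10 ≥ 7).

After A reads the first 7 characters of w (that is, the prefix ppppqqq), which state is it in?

p0

Run of A on the first 7 characters of w = p p p p q q q:
  step 0: p0  (start)
  step 1: p2  (read p: p0→p2)
  step 2: p4  (read p: p2→p4)
  step 3: p2  (read p: p4→p2)
  step 4: p4  (read p: p2→p4)
  step 5: p0  (read q: p4→p0)
  step 6: p3  (read q: p0→p3)
  step 7: p0  (read q: p3→p0)

After reading 7 characters, A is in state p0.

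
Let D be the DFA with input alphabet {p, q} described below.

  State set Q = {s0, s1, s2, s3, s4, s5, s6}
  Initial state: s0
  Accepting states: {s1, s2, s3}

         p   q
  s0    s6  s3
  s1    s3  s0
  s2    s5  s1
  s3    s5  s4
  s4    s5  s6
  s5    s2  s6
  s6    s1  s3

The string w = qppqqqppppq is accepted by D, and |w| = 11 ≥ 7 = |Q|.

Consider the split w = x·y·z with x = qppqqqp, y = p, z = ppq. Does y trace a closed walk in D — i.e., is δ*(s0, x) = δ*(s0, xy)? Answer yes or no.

Run of D on the first 8 characters of w = q p p q q q p p:
  step 0: s0  (start)
  step 1: s3  (read q: s0→s3)
  step 2: s5  (read p: s3→s5)
  step 3: s2  (read p: s5→s2)
  step 4: s1  (read q: s2→s1)
  step 5: s0  (read q: s1→s0)
  step 6: s3  (read q: s0→s3)
  step 7: s5  (read p: s3→s5)
  step 8: s2  (read p: s5→s2)

After x (step 7): s5. After xy (step 8): s2.
They differ (s5 ≠ s2), so y is not a cycle from the state after x; this split is not the one the pumping-lemma construction produces, and pumping y need not keep the string in L(D).

no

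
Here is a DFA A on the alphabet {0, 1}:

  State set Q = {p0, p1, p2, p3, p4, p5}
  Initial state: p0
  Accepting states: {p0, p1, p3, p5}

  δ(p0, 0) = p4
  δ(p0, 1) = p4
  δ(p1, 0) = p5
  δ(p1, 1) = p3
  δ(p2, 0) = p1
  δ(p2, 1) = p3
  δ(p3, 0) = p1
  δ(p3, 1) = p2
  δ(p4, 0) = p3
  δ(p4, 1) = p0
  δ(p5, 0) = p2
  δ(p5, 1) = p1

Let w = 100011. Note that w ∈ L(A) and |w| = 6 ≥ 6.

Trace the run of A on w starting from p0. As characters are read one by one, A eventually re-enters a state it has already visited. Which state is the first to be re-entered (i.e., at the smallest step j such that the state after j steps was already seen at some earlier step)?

State sequence: p0 -1-> p4 -0-> p3 -0-> p1 -0-> p5 -1-> p1 -1-> p3
First repeat at step 5: p1 was already visited.

The earliest repeat is at step j = 5: A is in p1, which it already visited at step i = 3.
With |Q| = 6, pigeonhole forces a state repeat no later than step 6; the substring read between the first and second visits to that state can be pumped.

p1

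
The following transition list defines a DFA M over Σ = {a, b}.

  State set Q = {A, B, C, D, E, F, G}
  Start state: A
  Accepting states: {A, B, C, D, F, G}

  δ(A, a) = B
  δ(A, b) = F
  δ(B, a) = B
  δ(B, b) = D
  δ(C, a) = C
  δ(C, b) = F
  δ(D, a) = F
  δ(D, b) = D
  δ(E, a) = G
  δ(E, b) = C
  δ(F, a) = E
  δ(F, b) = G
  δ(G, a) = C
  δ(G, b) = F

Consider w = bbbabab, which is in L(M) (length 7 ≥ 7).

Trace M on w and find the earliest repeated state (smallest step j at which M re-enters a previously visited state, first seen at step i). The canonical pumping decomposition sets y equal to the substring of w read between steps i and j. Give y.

bb

Run of M on w = b b b a b a b:
  step 0: A  (start)
  step 1: F  (read b: A→F)
  step 2: G  (read b: F→G)
  step 3: F  (read b: G→F)   ← first repeat (F seen earlier)
  step 4: E  (read a: F→E)
  step 5: C  (read b: E→C)
  step 6: C  (read a: C→C)
  step 7: F  (read b: C→F)

So i = 1, j = 3, giving x = w[0:1] = b, y = w[1:3] = bb, z = w[3:7] = abab.
Check: |xy| = 3 ≤ 7 and |y| = 2 ≥ 1. Reading y takes M from F back to F, so every xyⁱz is accepted.
Pumping length from the standard proof: p = 7 (the number of states). The repeated state found above gives |xy| = j ≤ 7 and |y| = j − i ≥ 1.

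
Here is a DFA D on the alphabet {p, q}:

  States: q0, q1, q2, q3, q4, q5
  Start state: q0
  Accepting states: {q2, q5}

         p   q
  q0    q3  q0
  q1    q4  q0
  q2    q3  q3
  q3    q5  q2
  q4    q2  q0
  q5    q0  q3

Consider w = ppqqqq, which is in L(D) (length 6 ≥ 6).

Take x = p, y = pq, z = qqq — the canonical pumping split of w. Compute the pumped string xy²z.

xy^2z = p·pq·pq·qqq = ppqpqqqq.
Reading y = pq takes D from q3 back to q3, so after x·y·y the machine is still in q3, and z then leads to the accepting state q2. Hence ppqpqqqq ∈ L(D).

ppqpqqqq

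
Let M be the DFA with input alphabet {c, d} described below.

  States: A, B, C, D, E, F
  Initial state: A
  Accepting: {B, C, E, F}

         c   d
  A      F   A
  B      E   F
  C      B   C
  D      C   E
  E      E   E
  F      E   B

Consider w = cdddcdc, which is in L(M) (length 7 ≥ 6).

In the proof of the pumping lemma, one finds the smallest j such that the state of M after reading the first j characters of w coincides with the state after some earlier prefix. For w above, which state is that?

F

State sequence: A -c-> F -d-> B -d-> F -d-> B -c-> E -d-> E -c-> E
First repeat at step 3: F was already visited.

The earliest repeat is at step j = 3: M is in F, which it already visited at step i = 1.
With |Q| = 6, pigeonhole forces a state repeat no later than step 6; the substring read between the first and second visits to that state can be pumped.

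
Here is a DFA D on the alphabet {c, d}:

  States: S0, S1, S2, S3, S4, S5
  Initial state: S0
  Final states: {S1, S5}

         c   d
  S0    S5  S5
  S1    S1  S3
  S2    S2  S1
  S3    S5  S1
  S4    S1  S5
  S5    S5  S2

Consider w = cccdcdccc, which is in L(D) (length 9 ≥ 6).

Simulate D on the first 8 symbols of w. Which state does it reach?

Run of D on the first 8 characters of w = c c c d c d c c:
  step 0: S0  (start)
  step 1: S5  (read c: S0→S5)
  step 2: S5  (read c: S5→S5)
  step 3: S5  (read c: S5→S5)
  step 4: S2  (read d: S5→S2)
  step 5: S2  (read c: S2→S2)
  step 6: S1  (read d: S2→S1)
  step 7: S1  (read c: S1→S1)
  step 8: S1  (read c: S1→S1)

After reading 8 characters, D is in state S1.

S1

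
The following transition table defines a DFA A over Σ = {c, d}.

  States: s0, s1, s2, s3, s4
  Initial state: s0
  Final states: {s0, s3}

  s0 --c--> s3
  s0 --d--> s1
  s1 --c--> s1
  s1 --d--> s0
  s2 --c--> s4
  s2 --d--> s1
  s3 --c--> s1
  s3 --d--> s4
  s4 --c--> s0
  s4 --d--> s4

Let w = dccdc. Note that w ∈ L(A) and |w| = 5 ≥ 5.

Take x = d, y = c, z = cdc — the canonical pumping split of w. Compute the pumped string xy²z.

dcccdc

xy^2z = d·c·c·cdc = dcccdc.
Reading y = c takes A from s1 back to s1, so after x·y·y the machine is still in s1, and z then leads to the accepting state s3. Hence dcccdc ∈ L(A).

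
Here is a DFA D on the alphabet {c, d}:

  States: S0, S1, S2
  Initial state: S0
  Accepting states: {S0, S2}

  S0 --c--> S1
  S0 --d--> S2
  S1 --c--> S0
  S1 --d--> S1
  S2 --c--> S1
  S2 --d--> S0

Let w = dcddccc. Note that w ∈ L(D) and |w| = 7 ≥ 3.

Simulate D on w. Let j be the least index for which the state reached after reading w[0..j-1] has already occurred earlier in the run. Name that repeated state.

State sequence: S0 -d-> S2 -c-> S1 -d-> S1 -d-> S1 -c-> S0 -c-> S1 -c-> S0
First repeat at step 3: S1 was already visited.

The earliest repeat is at step j = 3: D is in S1, which it already visited at step i = 2.

S1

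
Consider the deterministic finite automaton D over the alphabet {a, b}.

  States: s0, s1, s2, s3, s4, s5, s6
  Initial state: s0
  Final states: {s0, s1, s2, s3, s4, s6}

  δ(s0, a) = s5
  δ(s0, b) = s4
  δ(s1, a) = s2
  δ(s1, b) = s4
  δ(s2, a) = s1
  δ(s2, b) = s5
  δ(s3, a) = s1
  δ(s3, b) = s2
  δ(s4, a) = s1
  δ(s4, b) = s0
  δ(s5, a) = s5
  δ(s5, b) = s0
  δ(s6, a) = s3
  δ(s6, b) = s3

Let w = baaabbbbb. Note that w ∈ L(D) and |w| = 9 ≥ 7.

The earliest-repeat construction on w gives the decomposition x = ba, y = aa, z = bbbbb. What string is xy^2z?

baaaaabbbbb

xy^2z = ba·aa·aa·bbbbb = baaaaabbbbb.
Reading y = aa takes D from s1 back to s1, so after x·y·y the machine is still in s1, and z then leads to the accepting state s4. Hence baaaaabbbbb ∈ L(D).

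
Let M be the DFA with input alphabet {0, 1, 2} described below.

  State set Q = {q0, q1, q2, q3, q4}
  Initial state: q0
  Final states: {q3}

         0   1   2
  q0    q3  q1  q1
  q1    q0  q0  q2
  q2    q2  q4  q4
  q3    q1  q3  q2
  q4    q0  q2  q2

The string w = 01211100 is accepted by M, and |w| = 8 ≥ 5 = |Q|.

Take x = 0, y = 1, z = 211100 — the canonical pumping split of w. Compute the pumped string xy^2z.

xy^2z = 0·1·1·211100 = 011211100.
Reading y = 1 takes M from q3 back to q3, so after x·y·y the machine is still in q3, and z then leads to the accepting state q3. Hence 011211100 ∈ L(M).

011211100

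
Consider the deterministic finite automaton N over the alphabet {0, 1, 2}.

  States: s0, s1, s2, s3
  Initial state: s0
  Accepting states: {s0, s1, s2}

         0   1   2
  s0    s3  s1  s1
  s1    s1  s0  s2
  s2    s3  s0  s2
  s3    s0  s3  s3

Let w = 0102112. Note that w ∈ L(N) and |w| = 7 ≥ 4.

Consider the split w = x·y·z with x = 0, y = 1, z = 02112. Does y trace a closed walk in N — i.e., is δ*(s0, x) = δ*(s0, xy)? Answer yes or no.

Run of N on the first 2 characters of w = 0 1:
  step 0: s0  (start)
  step 1: s3  (read 0: s0→s3)
  step 2: s3  (read 1: s3→s3)

After x (step 1): s3. After xy (step 2): s3.
They match, so y = 1 drives N around a cycle from s3 back to itself; pumping y any number of times keeps N in s3 before reading z, and xyⁱz ∈ L(N) for every i ≥ 0.

yes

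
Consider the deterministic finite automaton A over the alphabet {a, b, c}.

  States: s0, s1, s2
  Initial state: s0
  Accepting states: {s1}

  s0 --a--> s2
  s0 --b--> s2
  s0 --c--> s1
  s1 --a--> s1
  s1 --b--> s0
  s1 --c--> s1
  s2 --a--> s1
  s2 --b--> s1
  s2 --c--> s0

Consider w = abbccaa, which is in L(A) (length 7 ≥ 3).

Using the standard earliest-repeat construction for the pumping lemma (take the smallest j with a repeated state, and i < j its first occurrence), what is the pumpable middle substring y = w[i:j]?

abb

Run of A on w = a b b c c a a:
  step 0: s0  (start)
  step 1: s2  (read a: s0→s2)
  step 2: s1  (read b: s2→s1)
  step 3: s0  (read b: s1→s0)   ← first repeat (s0 seen earlier)
  step 4: s1  (read c: s0→s1)
  step 5: s1  (read c: s1→s1)
  step 6: s1  (read a: s1→s1)
  step 7: s1  (read a: s1→s1)

So i = 0, j = 3, giving x = w[0:0] = ε, y = w[0:3] = abb, z = w[3:7] = ccaa.
Check: |xy| = 3 ≤ 3 and |y| = 3 ≥ 1. Reading y takes A from s0 back to s0, so every xyⁱz is accepted.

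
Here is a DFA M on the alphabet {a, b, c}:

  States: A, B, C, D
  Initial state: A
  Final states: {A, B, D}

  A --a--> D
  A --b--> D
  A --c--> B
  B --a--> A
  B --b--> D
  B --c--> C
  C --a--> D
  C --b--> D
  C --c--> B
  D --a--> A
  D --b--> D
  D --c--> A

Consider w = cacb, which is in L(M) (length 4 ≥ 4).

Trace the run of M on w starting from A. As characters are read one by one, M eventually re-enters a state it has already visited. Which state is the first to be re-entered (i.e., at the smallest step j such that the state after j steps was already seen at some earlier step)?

A

Run of M on w = c a c b:
  step 0: A  (start)
  step 1: B  (read c: A→B)
  step 2: A  (read a: B→A)   ← first repeat (A seen earlier)
  step 3: B  (read c: A→B)
  step 4: D  (read b: B→D)

The earliest repeat is at step j = 2: M is in A, which it already visited at step i = 0.
Pumping length from the standard proof: p = 4 (the number of states). The repeated state found above gives |xy| = j ≤ 4 and |y| = j − i ≥ 1.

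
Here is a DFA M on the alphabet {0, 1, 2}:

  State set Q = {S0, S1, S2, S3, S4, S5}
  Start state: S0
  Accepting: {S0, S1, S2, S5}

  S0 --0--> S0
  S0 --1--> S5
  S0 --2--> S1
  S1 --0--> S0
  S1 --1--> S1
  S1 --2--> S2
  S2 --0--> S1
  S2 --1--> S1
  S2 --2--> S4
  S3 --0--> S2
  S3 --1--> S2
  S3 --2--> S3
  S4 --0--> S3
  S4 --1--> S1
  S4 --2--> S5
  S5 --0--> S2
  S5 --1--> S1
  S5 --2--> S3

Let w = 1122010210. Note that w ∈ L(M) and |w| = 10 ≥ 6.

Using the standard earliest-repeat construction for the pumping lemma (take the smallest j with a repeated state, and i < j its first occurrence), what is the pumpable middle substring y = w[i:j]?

201

Run of M on w = 1 1 2 2 0 1 0 2 1 0:
  step 0: S0  (start)
  step 1: S5  (read 1: S0→S5)
  step 2: S1  (read 1: S5→S1)
  step 3: S2  (read 2: S1→S2)
  step 4: S4  (read 2: S2→S4)
  step 5: S3  (read 0: S4→S3)
  step 6: S2  (read 1: S3→S2)   ← first repeat (S2 seen earlier)
  step 7: S1  (read 0: S2→S1)
  step 8: S2  (read 2: S1→S2)
  step 9: S1  (read 1: S2→S1)
  step 10: S0  (read 0: S1→S0)

So i = 3, j = 6, giving x = w[0:3] = 112, y = w[3:6] = 201, z = w[6:10] = 0210.
Check: |xy| = 6 ≤ 6 and |y| = 3 ≥ 1. Reading y takes M from S2 back to S2, so every xyⁱz is accepted.
With |Q| = 6, pigeonhole forces a state repeat no later than step 6; the substring read between the first and second visits to that state can be pumped.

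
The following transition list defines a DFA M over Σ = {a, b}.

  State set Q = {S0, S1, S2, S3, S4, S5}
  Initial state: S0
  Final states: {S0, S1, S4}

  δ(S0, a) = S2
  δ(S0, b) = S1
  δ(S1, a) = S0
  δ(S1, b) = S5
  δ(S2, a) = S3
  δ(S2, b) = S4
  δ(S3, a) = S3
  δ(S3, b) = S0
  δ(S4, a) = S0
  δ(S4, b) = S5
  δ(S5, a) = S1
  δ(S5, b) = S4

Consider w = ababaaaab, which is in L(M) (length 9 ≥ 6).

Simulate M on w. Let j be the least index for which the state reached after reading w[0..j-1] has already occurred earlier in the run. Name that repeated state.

Run of M on w = a b a b a a a a b:
  step 0: S0  (start)
  step 1: S2  (read a: S0→S2)
  step 2: S4  (read b: S2→S4)
  step 3: S0  (read a: S4→S0)   ← first repeat (S0 seen earlier)
  step 4: S1  (read b: S0→S1)
  step 5: S0  (read a: S1→S0)
  step 6: S2  (read a: S0→S2)
  step 7: S3  (read a: S2→S3)
  step 8: S3  (read a: S3→S3)
  step 9: S0  (read b: S3→S0)

The earliest repeat is at step j = 3: M is in S0, which it already visited at step i = 0.

S0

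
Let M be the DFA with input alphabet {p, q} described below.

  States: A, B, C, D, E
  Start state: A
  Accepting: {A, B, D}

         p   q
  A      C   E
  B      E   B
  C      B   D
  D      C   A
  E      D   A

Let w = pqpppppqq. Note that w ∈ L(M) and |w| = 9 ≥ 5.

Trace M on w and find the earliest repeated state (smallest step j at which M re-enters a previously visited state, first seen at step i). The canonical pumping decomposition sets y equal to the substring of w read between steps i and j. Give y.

qp

State sequence: A -p-> C -q-> D -p-> C -p-> B -p-> E -p-> D -p-> C -q-> D -q-> A
First repeat at step 3: C was already visited.

So i = 1, j = 3, giving x = w[0:1] = p, y = w[1:3] = qp, z = w[3:9] = ppppqq.
Check: |xy| = 3 ≤ 5 and |y| = 2 ≥ 1. Reading y takes M from C back to C, so every xyⁱz is accepted.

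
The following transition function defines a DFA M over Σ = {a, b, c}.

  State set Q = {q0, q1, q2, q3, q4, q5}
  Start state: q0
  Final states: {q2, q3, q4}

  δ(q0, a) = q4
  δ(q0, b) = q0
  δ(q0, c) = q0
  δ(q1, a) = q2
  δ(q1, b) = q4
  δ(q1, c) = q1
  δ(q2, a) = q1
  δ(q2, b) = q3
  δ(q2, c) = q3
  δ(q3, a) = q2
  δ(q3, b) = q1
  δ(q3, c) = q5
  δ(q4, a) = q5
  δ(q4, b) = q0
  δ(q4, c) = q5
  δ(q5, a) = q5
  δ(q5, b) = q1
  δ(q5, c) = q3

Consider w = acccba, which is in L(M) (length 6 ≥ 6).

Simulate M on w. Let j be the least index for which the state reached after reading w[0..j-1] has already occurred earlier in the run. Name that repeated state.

q5

State sequence: q0 -a-> q4 -c-> q5 -c-> q3 -c-> q5 -b-> q1 -a-> q2
First repeat at step 4: q5 was already visited.

The earliest repeat is at step j = 4: M is in q5, which it already visited at step i = 2.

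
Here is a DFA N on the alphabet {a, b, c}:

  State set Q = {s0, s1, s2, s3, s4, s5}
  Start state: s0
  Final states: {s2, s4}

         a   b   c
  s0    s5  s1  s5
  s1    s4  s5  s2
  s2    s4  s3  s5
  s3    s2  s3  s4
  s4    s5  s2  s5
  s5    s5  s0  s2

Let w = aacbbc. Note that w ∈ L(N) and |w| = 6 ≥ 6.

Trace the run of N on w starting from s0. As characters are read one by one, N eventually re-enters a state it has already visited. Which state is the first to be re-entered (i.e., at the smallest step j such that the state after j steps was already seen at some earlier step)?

Run of N on w = a a c b b c:
  step 0: s0  (start)
  step 1: s5  (read a: s0→s5)
  step 2: s5  (read a: s5→s5)   ← first repeat (s5 seen earlier)
  step 3: s2  (read c: s5→s2)
  step 4: s3  (read b: s2→s3)
  step 5: s3  (read b: s3→s3)
  step 6: s4  (read c: s3→s4)

The earliest repeat is at step j = 2: N is in s5, which it already visited at step i = 1.
Since N has 6 states, any run of length ≥ 6 visits 6+1 states, so by pigeonhole some state repeats within the first 6 steps — that repeat gives the pumpable loop.

s5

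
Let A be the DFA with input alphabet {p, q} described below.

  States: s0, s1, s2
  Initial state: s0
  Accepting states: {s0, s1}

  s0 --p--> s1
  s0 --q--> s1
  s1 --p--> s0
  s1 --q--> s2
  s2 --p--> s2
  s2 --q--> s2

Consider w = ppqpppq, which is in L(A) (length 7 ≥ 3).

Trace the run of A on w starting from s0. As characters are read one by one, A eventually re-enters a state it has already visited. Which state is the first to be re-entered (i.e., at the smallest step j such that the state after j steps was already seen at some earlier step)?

s0

State sequence: s0 -p-> s1 -p-> s0 -q-> s1 -p-> s0 -p-> s1 -p-> s0 -q-> s1
First repeat at step 2: s0 was already visited.

The earliest repeat is at step j = 2: A is in s0, which it already visited at step i = 0.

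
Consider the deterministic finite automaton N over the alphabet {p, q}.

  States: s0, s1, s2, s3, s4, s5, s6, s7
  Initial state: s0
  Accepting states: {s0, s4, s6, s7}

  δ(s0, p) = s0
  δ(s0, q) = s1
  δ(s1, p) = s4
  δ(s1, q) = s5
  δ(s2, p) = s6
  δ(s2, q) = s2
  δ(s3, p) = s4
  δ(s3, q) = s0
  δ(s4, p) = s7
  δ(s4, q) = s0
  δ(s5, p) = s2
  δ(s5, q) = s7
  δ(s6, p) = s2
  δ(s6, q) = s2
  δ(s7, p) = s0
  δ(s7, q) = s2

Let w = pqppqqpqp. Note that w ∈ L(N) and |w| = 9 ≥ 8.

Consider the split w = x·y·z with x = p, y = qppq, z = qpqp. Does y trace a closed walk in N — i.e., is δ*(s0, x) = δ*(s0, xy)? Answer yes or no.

no

State sequence: s0 -p-> s0 -q-> s1 -p-> s4 -p-> s7 -q-> s2

After x (step 1): s0. After xy (step 5): s2.
They differ (s0 ≠ s2), so y is not a cycle from the state after x; this split is not the one the pumping-lemma construction produces, and pumping y need not keep the string in L(N).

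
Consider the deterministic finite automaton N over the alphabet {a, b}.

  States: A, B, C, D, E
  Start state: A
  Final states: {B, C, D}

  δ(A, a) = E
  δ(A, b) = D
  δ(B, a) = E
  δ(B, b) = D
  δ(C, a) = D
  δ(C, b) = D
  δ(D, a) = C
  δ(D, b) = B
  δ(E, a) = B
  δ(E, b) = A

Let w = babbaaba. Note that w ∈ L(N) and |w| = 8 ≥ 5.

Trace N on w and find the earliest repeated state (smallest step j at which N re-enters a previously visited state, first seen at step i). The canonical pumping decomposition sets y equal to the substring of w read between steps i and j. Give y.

Run of N on w = b a b b a a b a:
  step 0: A  (start)
  step 1: D  (read b: A→D)
  step 2: C  (read a: D→C)
  step 3: D  (read b: C→D)   ← first repeat (D seen earlier)
  step 4: B  (read b: D→B)
  step 5: E  (read a: B→E)
  step 6: B  (read a: E→B)
  step 7: D  (read b: B→D)
  step 8: C  (read a: D→C)

So i = 1, j = 3, giving x = w[0:1] = b, y = w[1:3] = ab, z = w[3:8] = baaba.
Check: |xy| = 3 ≤ 5 and |y| = 2 ≥ 1. Reading y takes N from D back to D, so every xyⁱz is accepted.

ab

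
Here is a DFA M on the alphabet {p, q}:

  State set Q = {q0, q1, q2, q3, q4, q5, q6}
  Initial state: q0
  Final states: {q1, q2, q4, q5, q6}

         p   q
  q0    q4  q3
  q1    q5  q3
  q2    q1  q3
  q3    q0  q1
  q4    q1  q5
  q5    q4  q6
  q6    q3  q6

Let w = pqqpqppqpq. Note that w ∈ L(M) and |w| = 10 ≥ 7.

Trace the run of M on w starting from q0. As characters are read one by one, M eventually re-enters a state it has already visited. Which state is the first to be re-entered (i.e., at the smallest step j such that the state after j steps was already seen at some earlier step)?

State sequence: q0 -p-> q4 -q-> q5 -q-> q6 -p-> q3 -q-> q1 -p-> q5 -p-> q4 -q-> q5 -p-> q4 -q-> q5
First repeat at step 6: q5 was already visited.

The earliest repeat is at step j = 6: M is in q5, which it already visited at step i = 2.
Pumping length from the standard proof: p = 7 (the number of states). The repeated state found above gives |xy| = j ≤ 7 and |y| = j − i ≥ 1.

q5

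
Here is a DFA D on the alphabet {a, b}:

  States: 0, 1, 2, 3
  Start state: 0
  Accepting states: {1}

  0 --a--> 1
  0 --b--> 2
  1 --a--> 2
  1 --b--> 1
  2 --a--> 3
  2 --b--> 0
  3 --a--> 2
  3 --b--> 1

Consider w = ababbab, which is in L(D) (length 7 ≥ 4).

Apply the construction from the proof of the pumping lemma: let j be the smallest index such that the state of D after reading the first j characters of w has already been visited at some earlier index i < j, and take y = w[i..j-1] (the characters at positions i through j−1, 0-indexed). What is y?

b

Run of D on w = a b a b b a b:
  step 0: 0  (start)
  step 1: 1  (read a: 0→1)
  step 2: 1  (read b: 1→1)   ← first repeat (1 seen earlier)
  step 3: 2  (read a: 1→2)
  step 4: 0  (read b: 2→0)
  step 5: 2  (read b: 0→2)
  step 6: 3  (read a: 2→3)
  step 7: 1  (read b: 3→1)

So i = 1, j = 2, giving x = w[0:1] = a, y = w[1:2] = b, z = w[2:7] = abbab.
Check: |xy| = 2 ≤ 4 and |y| = 1 ≥ 1. Reading y takes D from 1 back to 1, so every xyⁱz is accepted.
The DFA has 4 states, so the proof of the pumping lemma guarantees a repeated state among the first 4+1 visited; the segment between the two visits is the pumpable y.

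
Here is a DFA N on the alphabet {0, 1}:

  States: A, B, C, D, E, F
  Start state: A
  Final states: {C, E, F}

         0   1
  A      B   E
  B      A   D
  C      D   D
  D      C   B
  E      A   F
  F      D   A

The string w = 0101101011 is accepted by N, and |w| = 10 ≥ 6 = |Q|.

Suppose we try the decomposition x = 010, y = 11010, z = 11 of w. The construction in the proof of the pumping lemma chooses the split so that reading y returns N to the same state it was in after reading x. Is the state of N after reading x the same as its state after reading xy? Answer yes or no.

no

Run of N on the first 8 characters of w = 0 1 0 1 1 0 1 0:
  step 0: A  (start)
  step 1: B  (read 0: A→B)
  step 2: D  (read 1: B→D)
  step 3: C  (read 0: D→C)
  step 4: D  (read 1: C→D)
  step 5: B  (read 1: D→B)
  step 6: A  (read 0: B→A)
  step 7: E  (read 1: A→E)
  step 8: A  (read 0: E→A)

After x (step 3): C. After xy (step 8): A.
They differ (C ≠ A), so y is not a cycle from the state after x; this split is not the one the pumping-lemma construction produces, and pumping y need not keep the string in L(N).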